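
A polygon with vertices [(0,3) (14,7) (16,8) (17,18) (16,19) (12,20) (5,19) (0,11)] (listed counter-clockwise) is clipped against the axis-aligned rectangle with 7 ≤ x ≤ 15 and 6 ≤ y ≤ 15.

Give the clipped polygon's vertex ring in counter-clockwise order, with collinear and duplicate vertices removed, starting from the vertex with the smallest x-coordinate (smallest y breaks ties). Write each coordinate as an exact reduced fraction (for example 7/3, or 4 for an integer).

Clipped polygon: [(7,6) (21/2,6) (14,7) (15,15/2) (15,15) (7,15)]

1. After x ≥ 7: [(7,5) (14,7) (16,8) (17,18) (16,19) (12,20) (7,135/7)]
2. After x ≤ 15: [(7,5) (14,7) (15,15/2) (15,77/4) (12,20) (7,135/7)]
3. After y ≥ 6: [(7,6) (21/2,6) (14,7) (15,15/2) (15,77/4) (12,20) (7,135/7)]
4. After y ≤ 15: [(7,15) (7,6) (21/2,6) (14,7) (15,15/2) (15,15)]
5. Canonical ring: [(7,6) (21/2,6) (14,7) (15,15/2) (15,15) (7,15)]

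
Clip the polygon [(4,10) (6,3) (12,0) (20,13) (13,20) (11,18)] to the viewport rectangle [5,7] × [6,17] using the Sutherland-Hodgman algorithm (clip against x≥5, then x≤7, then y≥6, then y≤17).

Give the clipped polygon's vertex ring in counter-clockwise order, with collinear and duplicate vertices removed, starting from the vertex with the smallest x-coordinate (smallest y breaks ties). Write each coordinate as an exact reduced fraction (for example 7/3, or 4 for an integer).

Clipped polygon: [(5,13/2) (36/7,6) (7,6) (7,94/7) (5,78/7)]

1. After x ≥ 5: [(5,78/7) (5,13/2) (6,3) (12,0) (20,13) (13,20) (11,18)]
2. After x ≤ 7: [(7,94/7) (5,78/7) (5,13/2) (6,3) (7,5/2)]
3. After y ≥ 6: [(7,6) (7,94/7) (5,78/7) (5,13/2) (36/7,6)]
4. After y ≤ 17: [(7,6) (7,94/7) (5,78/7) (5,13/2) (36/7,6)]
5. Canonical ring: [(5,13/2) (36/7,6) (7,6) (7,94/7) (5,78/7)]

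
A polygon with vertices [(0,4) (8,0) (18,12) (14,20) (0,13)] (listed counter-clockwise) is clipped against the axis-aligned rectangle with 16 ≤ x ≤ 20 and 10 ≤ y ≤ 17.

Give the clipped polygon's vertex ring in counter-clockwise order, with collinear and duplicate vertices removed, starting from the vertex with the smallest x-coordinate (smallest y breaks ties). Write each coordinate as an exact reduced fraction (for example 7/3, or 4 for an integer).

1. After x ≥ 16: [(16,48/5) (18,12) (16,16)]
2. After x ≤ 20: [(16,48/5) (18,12) (16,16)]
3. After y ≥ 10: [(16,10) (49/3,10) (18,12) (16,16)]
4. After y ≤ 17: [(16,10) (49/3,10) (18,12) (16,16)]
5. Canonical ring: [(16,10) (49/3,10) (18,12) (16,16)]

Clipped polygon: [(16,10) (49/3,10) (18,12) (16,16)]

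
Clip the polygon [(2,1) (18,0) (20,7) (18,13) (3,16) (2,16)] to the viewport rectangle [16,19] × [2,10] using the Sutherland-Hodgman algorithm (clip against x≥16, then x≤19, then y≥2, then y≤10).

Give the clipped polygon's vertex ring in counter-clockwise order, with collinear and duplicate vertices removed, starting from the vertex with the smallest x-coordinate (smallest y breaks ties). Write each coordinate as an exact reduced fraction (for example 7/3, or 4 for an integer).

Clipped polygon: [(16,2) (130/7,2) (19,7/2) (19,10) (16,10)]

1. After x ≥ 16: [(16,1/8) (18,0) (20,7) (18,13) (16,67/5)]
2. After x ≤ 19: [(16,1/8) (18,0) (19,7/2) (19,10) (18,13) (16,67/5)]
3. After y ≥ 2: [(16,2) (130/7,2) (19,7/2) (19,10) (18,13) (16,67/5)]
4. After y ≤ 10: [(16,10) (16,2) (130/7,2) (19,7/2) (19,10) (19,10)]
5. Canonical ring: [(16,2) (130/7,2) (19,7/2) (19,10) (16,10)]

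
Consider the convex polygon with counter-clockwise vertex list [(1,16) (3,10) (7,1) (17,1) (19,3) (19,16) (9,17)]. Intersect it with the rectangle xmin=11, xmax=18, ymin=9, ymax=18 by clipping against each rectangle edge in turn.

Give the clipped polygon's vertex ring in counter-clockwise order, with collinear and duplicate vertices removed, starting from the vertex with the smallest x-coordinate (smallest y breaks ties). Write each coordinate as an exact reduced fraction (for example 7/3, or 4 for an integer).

Clipped polygon: [(11,9) (18,9) (18,161/10) (11,84/5)]

1. After x ≥ 11: [(11,1) (17,1) (19,3) (19,16) (11,84/5)]
2. After x ≤ 18: [(11,1) (17,1) (18,2) (18,161/10) (11,84/5)]
3. After y ≥ 9: [(11,9) (18,9) (18,161/10) (11,84/5)]
4. After y ≤ 18: [(11,9) (18,9) (18,161/10) (11,84/5)]
5. Canonical ring: [(11,9) (18,9) (18,161/10) (11,84/5)]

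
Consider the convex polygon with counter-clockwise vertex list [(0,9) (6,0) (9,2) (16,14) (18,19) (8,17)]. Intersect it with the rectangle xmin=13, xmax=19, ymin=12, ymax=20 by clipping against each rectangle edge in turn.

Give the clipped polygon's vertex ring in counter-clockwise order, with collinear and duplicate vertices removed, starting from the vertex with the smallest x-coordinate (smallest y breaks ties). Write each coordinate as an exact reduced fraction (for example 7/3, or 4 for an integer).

1. After x ≥ 13: [(13,62/7) (16,14) (18,19) (13,18)]
2. After x ≤ 19: [(13,62/7) (16,14) (18,19) (13,18)]
3. After y ≥ 12: [(13,12) (89/6,12) (16,14) (18,19) (13,18)]
4. After y ≤ 20: [(13,12) (89/6,12) (16,14) (18,19) (13,18)]
5. Canonical ring: [(13,12) (89/6,12) (16,14) (18,19) (13,18)]

Clipped polygon: [(13,12) (89/6,12) (16,14) (18,19) (13,18)]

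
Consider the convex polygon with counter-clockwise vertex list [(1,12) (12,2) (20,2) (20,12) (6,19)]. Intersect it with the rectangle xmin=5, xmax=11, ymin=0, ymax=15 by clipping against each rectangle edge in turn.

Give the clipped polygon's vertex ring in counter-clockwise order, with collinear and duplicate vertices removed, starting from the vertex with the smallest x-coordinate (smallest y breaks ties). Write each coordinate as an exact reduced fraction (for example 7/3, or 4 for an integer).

Clipped polygon: [(5,92/11) (11,32/11) (11,15) (5,15)]

1. After x ≥ 5: [(5,88/5) (5,92/11) (12,2) (20,2) (20,12) (6,19)]
2. After x ≤ 11: [(5,88/5) (5,92/11) (11,32/11) (11,33/2) (6,19)]
3. After y ≥ 0: [(5,88/5) (5,92/11) (11,32/11) (11,33/2) (6,19)]
4. After y ≤ 15: [(5,15) (5,92/11) (11,32/11) (11,15)]
5. Canonical ring: [(5,92/11) (11,32/11) (11,15) (5,15)]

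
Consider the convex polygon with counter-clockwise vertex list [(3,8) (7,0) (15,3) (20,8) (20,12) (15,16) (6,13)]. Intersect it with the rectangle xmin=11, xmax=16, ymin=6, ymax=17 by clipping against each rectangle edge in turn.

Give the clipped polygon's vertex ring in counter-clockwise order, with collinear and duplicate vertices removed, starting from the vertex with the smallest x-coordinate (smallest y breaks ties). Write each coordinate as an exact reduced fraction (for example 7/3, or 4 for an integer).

1. After x ≥ 11: [(11,3/2) (15,3) (20,8) (20,12) (15,16) (11,44/3)]
2. After x ≤ 16: [(11,3/2) (15,3) (16,4) (16,76/5) (15,16) (11,44/3)]
3. After y ≥ 6: [(11,6) (16,6) (16,76/5) (15,16) (11,44/3)]
4. After y ≤ 17: [(11,6) (16,6) (16,76/5) (15,16) (11,44/3)]
5. Canonical ring: [(11,6) (16,6) (16,76/5) (15,16) (11,44/3)]

Clipped polygon: [(11,6) (16,6) (16,76/5) (15,16) (11,44/3)]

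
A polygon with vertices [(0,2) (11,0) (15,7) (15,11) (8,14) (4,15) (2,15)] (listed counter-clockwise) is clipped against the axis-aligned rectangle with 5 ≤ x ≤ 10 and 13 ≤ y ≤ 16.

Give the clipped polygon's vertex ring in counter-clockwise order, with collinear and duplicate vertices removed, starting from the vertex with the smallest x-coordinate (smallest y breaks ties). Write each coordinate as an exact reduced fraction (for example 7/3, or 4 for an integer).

1. After x ≥ 5: [(5,12/11) (11,0) (15,7) (15,11) (8,14) (5,59/4)]
2. After x ≤ 10: [(5,12/11) (10,2/11) (10,92/7) (8,14) (5,59/4)]
3. After y ≥ 13: [(5,13) (10,13) (10,92/7) (8,14) (5,59/4)]
4. After y ≤ 16: [(5,13) (10,13) (10,92/7) (8,14) (5,59/4)]
5. Canonical ring: [(5,13) (10,13) (10,92/7) (8,14) (5,59/4)]

Clipped polygon: [(5,13) (10,13) (10,92/7) (8,14) (5,59/4)]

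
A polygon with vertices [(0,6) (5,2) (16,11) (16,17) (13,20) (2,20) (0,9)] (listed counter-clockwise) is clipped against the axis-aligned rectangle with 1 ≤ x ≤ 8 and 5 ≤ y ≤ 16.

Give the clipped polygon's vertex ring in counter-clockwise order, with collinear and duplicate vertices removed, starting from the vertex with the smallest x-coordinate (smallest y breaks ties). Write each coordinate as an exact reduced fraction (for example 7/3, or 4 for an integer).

Clipped polygon: [(1,26/5) (5/4,5) (8,5) (8,16) (14/11,16) (1,29/2)]

1. After x ≥ 1: [(1,26/5) (5,2) (16,11) (16,17) (13,20) (2,20) (1,29/2)]
2. After x ≤ 8: [(1,26/5) (5,2) (8,49/11) (8,20) (2,20) (1,29/2)]
3. After y ≥ 5: [(1,26/5) (5/4,5) (8,5) (8,20) (2,20) (1,29/2)]
4. After y ≤ 16: [(1,26/5) (5/4,5) (8,5) (8,16) (14/11,16) (1,29/2)]
5. Canonical ring: [(1,26/5) (5/4,5) (8,5) (8,16) (14/11,16) (1,29/2)]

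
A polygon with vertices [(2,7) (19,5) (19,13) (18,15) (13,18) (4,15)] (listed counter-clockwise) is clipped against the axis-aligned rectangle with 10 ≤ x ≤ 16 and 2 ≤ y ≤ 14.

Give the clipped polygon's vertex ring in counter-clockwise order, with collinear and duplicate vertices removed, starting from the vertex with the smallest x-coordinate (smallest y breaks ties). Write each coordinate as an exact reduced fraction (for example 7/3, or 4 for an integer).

Clipped polygon: [(10,103/17) (16,91/17) (16,14) (10,14)]

1. After x ≥ 10: [(10,103/17) (19,5) (19,13) (18,15) (13,18) (10,17)]
2. After x ≤ 16: [(10,103/17) (16,91/17) (16,81/5) (13,18) (10,17)]
3. After y ≥ 2: [(10,103/17) (16,91/17) (16,81/5) (13,18) (10,17)]
4. After y ≤ 14: [(10,14) (10,103/17) (16,91/17) (16,14)]
5. Canonical ring: [(10,103/17) (16,91/17) (16,14) (10,14)]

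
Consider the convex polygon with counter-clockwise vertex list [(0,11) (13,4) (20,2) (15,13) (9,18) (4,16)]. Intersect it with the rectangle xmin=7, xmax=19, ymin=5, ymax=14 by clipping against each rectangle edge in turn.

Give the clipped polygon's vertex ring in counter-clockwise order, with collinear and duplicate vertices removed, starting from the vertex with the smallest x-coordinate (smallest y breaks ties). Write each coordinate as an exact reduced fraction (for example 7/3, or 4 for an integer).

Clipped polygon: [(7,94/13) (78/7,5) (205/11,5) (15,13) (69/5,14) (7,14)]

1. After x ≥ 7: [(7,94/13) (13,4) (20,2) (15,13) (9,18) (7,86/5)]
2. After x ≤ 19: [(7,94/13) (13,4) (19,16/7) (19,21/5) (15,13) (9,18) (7,86/5)]
3. After y ≥ 5: [(7,94/13) (78/7,5) (205/11,5) (15,13) (9,18) (7,86/5)]
4. After y ≤ 14: [(7,14) (7,94/13) (78/7,5) (205/11,5) (15,13) (69/5,14)]
5. Canonical ring: [(7,94/13) (78/7,5) (205/11,5) (15,13) (69/5,14) (7,14)]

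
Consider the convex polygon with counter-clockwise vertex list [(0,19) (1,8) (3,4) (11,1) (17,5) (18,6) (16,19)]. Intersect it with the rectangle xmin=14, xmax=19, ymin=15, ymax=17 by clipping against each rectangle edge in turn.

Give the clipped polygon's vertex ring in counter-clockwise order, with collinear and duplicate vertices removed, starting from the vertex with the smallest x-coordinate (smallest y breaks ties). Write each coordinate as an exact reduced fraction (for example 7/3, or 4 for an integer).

1. After x ≥ 14: [(14,19) (14,3) (17,5) (18,6) (16,19)]
2. After x ≤ 19: [(14,19) (14,3) (17,5) (18,6) (16,19)]
3. After y ≥ 15: [(14,19) (14,15) (216/13,15) (16,19)]
4. After y ≤ 17: [(14,17) (14,15) (216/13,15) (212/13,17)]
5. Canonical ring: [(14,15) (216/13,15) (212/13,17) (14,17)]

Clipped polygon: [(14,15) (216/13,15) (212/13,17) (14,17)]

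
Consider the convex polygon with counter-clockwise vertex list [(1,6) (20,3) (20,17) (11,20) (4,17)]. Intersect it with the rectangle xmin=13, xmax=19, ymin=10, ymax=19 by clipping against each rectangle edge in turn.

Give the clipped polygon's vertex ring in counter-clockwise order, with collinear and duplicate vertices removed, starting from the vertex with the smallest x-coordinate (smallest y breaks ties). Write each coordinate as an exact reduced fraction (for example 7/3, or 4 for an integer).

1. After x ≥ 13: [(13,78/19) (20,3) (20,17) (13,58/3)]
2. After x ≤ 19: [(13,78/19) (19,60/19) (19,52/3) (13,58/3)]
3. After y ≥ 10: [(13,10) (19,10) (19,52/3) (13,58/3)]
4. After y ≤ 19: [(13,19) (13,10) (19,10) (19,52/3) (14,19)]
5. Canonical ring: [(13,10) (19,10) (19,52/3) (14,19) (13,19)]

Clipped polygon: [(13,10) (19,10) (19,52/3) (14,19) (13,19)]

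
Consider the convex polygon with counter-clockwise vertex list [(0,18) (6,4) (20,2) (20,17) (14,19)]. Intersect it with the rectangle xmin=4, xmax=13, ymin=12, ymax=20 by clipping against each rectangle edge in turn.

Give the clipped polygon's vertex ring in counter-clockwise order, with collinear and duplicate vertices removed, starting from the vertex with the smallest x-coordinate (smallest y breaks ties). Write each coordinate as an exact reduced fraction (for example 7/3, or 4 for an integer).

1. After x ≥ 4: [(4,128/7) (4,26/3) (6,4) (20,2) (20,17) (14,19)]
2. After x ≤ 13: [(13,265/14) (4,128/7) (4,26/3) (6,4) (13,3)]
3. After y ≥ 12: [(13,12) (13,265/14) (4,128/7) (4,12)]
4. After y ≤ 20: [(13,12) (13,265/14) (4,128/7) (4,12)]
5. Canonical ring: [(4,12) (13,12) (13,265/14) (4,128/7)]

Clipped polygon: [(4,12) (13,12) (13,265/14) (4,128/7)]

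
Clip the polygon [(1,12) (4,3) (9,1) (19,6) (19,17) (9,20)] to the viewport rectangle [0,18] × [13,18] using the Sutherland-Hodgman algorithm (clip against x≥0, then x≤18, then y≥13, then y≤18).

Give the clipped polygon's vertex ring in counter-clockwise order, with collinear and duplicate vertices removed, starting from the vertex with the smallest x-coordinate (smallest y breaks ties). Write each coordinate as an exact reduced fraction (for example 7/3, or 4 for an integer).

1. After x ≥ 0: [(1,12) (4,3) (9,1) (19,6) (19,17) (9,20)]
2. After x ≤ 18: [(1,12) (4,3) (9,1) (18,11/2) (18,173/10) (9,20)]
3. After y ≥ 13: [(2,13) (18,13) (18,173/10) (9,20)]
4. After y ≤ 18: [(7,18) (2,13) (18,13) (18,173/10) (47/3,18)]
5. Canonical ring: [(2,13) (18,13) (18,173/10) (47/3,18) (7,18)]

Clipped polygon: [(2,13) (18,13) (18,173/10) (47/3,18) (7,18)]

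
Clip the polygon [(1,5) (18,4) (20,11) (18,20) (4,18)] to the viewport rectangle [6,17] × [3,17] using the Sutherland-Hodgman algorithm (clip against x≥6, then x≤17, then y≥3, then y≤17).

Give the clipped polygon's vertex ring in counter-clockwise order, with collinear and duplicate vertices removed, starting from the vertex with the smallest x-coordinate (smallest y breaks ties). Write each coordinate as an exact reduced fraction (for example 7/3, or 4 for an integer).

Clipped polygon: [(6,80/17) (17,69/17) (17,17) (6,17)]

1. After x ≥ 6: [(6,80/17) (18,4) (20,11) (18,20) (6,128/7)]
2. After x ≤ 17: [(6,80/17) (17,69/17) (17,139/7) (6,128/7)]
3. After y ≥ 3: [(6,80/17) (17,69/17) (17,139/7) (6,128/7)]
4. After y ≤ 17: [(6,17) (6,80/17) (17,69/17) (17,17)]
5. Canonical ring: [(6,80/17) (17,69/17) (17,17) (6,17)]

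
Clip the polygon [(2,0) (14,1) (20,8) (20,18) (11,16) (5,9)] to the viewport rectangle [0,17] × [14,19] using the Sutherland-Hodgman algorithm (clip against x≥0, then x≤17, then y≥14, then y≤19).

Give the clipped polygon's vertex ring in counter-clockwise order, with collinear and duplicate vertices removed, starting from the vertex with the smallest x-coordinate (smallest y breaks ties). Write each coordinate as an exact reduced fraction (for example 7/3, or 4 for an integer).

Clipped polygon: [(65/7,14) (17,14) (17,52/3) (11,16)]

1. After x ≥ 0: [(2,0) (14,1) (20,8) (20,18) (11,16) (5,9)]
2. After x ≤ 17: [(2,0) (14,1) (17,9/2) (17,52/3) (11,16) (5,9)]
3. After y ≥ 14: [(17,14) (17,52/3) (11,16) (65/7,14)]
4. After y ≤ 19: [(17,14) (17,52/3) (11,16) (65/7,14)]
5. Canonical ring: [(65/7,14) (17,14) (17,52/3) (11,16)]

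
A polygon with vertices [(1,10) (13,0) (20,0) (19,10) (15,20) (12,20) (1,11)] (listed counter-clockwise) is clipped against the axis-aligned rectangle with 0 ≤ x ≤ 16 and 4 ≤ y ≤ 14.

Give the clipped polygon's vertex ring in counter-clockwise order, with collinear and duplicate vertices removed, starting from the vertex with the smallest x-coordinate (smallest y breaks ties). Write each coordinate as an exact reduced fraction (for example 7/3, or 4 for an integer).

1. After x ≥ 0: [(1,10) (13,0) (20,0) (19,10) (15,20) (12,20) (1,11)]
2. After x ≤ 16: [(1,10) (13,0) (16,0) (16,35/2) (15,20) (12,20) (1,11)]
3. After y ≥ 4: [(1,10) (41/5,4) (16,4) (16,35/2) (15,20) (12,20) (1,11)]
4. After y ≤ 14: [(1,10) (41/5,4) (16,4) (16,14) (14/3,14) (1,11)]
5. Canonical ring: [(1,10) (41/5,4) (16,4) (16,14) (14/3,14) (1,11)]

Clipped polygon: [(1,10) (41/5,4) (16,4) (16,14) (14/3,14) (1,11)]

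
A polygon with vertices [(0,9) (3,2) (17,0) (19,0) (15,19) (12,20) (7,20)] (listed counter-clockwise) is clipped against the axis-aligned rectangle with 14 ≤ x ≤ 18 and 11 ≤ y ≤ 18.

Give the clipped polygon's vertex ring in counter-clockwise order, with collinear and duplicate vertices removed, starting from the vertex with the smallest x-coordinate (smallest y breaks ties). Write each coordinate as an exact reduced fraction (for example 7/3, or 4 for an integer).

Clipped polygon: [(14,11) (317/19,11) (289/19,18) (14,18)]

1. After x ≥ 14: [(14,3/7) (17,0) (19,0) (15,19) (14,58/3)]
2. After x ≤ 18: [(14,3/7) (17,0) (18,0) (18,19/4) (15,19) (14,58/3)]
3. After y ≥ 11: [(14,11) (317/19,11) (15,19) (14,58/3)]
4. After y ≤ 18: [(14,18) (14,11) (317/19,11) (289/19,18)]
5. Canonical ring: [(14,11) (317/19,11) (289/19,18) (14,18)]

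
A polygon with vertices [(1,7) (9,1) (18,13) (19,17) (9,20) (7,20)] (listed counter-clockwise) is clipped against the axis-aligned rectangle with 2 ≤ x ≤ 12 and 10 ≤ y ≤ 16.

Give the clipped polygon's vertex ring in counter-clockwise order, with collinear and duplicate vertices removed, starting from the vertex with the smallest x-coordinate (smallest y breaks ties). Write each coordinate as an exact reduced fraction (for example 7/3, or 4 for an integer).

1. After x ≥ 2: [(2,55/6) (2,25/4) (9,1) (18,13) (19,17) (9,20) (7,20)]
2. After x ≤ 12: [(2,55/6) (2,25/4) (9,1) (12,5) (12,191/10) (9,20) (7,20)]
3. After y ≥ 10: [(31/13,10) (12,10) (12,191/10) (9,20) (7,20)]
4. After y ≤ 16: [(67/13,16) (31/13,10) (12,10) (12,16)]
5. Canonical ring: [(31/13,10) (12,10) (12,16) (67/13,16)]

Clipped polygon: [(31/13,10) (12,10) (12,16) (67/13,16)]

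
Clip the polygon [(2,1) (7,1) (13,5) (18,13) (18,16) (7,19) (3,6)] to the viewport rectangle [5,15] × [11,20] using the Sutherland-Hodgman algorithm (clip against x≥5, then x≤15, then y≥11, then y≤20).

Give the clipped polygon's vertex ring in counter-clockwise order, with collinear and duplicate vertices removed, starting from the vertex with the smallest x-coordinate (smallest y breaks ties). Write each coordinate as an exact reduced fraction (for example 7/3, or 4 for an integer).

1. After x ≥ 5: [(5,1) (7,1) (13,5) (18,13) (18,16) (7,19) (5,25/2)]
2. After x ≤ 15: [(5,1) (7,1) (13,5) (15,41/5) (15,185/11) (7,19) (5,25/2)]
3. After y ≥ 11: [(5,11) (15,11) (15,185/11) (7,19) (5,25/2)]
4. After y ≤ 20: [(5,11) (15,11) (15,185/11) (7,19) (5,25/2)]
5. Canonical ring: [(5,11) (15,11) (15,185/11) (7,19) (5,25/2)]

Clipped polygon: [(5,11) (15,11) (15,185/11) (7,19) (5,25/2)]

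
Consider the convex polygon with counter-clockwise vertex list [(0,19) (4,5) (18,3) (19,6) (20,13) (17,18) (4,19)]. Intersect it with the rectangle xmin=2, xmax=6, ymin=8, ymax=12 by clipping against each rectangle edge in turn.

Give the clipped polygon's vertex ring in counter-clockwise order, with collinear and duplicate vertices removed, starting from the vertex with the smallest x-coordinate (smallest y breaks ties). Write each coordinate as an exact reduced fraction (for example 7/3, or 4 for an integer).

Clipped polygon: [(2,12) (22/7,8) (6,8) (6,12)]

1. After x ≥ 2: [(2,19) (2,12) (4,5) (18,3) (19,6) (20,13) (17,18) (4,19)]
2. After x ≤ 6: [(2,19) (2,12) (4,5) (6,33/7) (6,245/13) (4,19)]
3. After y ≥ 8: [(2,19) (2,12) (22/7,8) (6,8) (6,245/13) (4,19)]
4. After y ≤ 12: [(2,12) (2,12) (22/7,8) (6,8) (6,12)]
5. Canonical ring: [(2,12) (22/7,8) (6,8) (6,12)]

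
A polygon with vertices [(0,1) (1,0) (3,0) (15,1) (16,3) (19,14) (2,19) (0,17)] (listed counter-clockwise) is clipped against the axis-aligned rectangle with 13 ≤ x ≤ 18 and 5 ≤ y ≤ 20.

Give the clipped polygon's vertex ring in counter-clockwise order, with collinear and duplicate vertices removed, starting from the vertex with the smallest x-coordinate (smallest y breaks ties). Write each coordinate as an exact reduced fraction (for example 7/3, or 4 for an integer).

1. After x ≥ 13: [(13,5/6) (15,1) (16,3) (19,14) (13,268/17)]
2. After x ≤ 18: [(13,5/6) (15,1) (16,3) (18,31/3) (18,243/17) (13,268/17)]
3. After y ≥ 5: [(13,5) (182/11,5) (18,31/3) (18,243/17) (13,268/17)]
4. After y ≤ 20: [(13,5) (182/11,5) (18,31/3) (18,243/17) (13,268/17)]
5. Canonical ring: [(13,5) (182/11,5) (18,31/3) (18,243/17) (13,268/17)]

Clipped polygon: [(13,5) (182/11,5) (18,31/3) (18,243/17) (13,268/17)]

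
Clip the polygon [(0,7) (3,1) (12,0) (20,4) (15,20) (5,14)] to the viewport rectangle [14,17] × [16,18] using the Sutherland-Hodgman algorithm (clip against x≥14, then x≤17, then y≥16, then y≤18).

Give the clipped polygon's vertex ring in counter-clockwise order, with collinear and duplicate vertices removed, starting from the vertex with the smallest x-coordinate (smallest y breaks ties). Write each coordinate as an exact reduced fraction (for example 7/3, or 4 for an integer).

Clipped polygon: [(14,16) (65/4,16) (125/8,18) (14,18)]

1. After x ≥ 14: [(14,1) (20,4) (15,20) (14,97/5)]
2. After x ≤ 17: [(14,1) (17,5/2) (17,68/5) (15,20) (14,97/5)]
3. After y ≥ 16: [(14,16) (65/4,16) (15,20) (14,97/5)]
4. After y ≤ 18: [(14,18) (14,16) (65/4,16) (125/8,18)]
5. Canonical ring: [(14,16) (65/4,16) (125/8,18) (14,18)]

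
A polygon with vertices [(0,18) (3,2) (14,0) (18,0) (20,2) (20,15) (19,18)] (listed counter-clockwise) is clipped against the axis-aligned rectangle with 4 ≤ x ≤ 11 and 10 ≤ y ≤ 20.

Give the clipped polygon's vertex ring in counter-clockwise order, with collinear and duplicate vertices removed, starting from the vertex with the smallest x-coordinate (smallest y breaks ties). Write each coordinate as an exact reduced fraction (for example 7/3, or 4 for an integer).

Clipped polygon: [(4,10) (11,10) (11,18) (4,18)]

1. After x ≥ 4: [(4,18) (4,20/11) (14,0) (18,0) (20,2) (20,15) (19,18)]
2. After x ≤ 11: [(11,18) (4,18) (4,20/11) (11,6/11)]
3. After y ≥ 10: [(11,10) (11,18) (4,18) (4,10)]
4. After y ≤ 20: [(11,10) (11,18) (4,18) (4,10)]
5. Canonical ring: [(4,10) (11,10) (11,18) (4,18)]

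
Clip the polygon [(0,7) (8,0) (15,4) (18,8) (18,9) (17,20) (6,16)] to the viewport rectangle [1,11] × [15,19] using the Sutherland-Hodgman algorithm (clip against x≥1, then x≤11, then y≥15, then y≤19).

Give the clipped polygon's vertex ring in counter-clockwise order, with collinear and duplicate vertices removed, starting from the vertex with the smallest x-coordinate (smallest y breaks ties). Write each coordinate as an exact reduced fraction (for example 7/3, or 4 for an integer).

1. After x ≥ 1: [(1,17/2) (1,49/8) (8,0) (15,4) (18,8) (18,9) (17,20) (6,16)]
2. After x ≤ 11: [(1,17/2) (1,49/8) (8,0) (11,12/7) (11,196/11) (6,16)]
3. After y ≥ 15: [(16/3,15) (11,15) (11,196/11) (6,16)]
4. After y ≤ 19: [(16/3,15) (11,15) (11,196/11) (6,16)]
5. Canonical ring: [(16/3,15) (11,15) (11,196/11) (6,16)]

Clipped polygon: [(16/3,15) (11,15) (11,196/11) (6,16)]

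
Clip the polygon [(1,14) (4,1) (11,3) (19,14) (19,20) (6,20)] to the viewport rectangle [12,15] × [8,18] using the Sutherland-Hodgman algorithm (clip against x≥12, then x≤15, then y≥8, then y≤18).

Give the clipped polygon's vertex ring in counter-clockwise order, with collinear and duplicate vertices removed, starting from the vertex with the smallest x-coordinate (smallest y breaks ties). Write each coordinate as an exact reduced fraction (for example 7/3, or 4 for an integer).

Clipped polygon: [(12,8) (161/11,8) (15,17/2) (15,18) (12,18)]

1. After x ≥ 12: [(12,35/8) (19,14) (19,20) (12,20)]
2. After x ≤ 15: [(12,35/8) (15,17/2) (15,20) (12,20)]
3. After y ≥ 8: [(12,8) (161/11,8) (15,17/2) (15,20) (12,20)]
4. After y ≤ 18: [(12,18) (12,8) (161/11,8) (15,17/2) (15,18)]
5. Canonical ring: [(12,8) (161/11,8) (15,17/2) (15,18) (12,18)]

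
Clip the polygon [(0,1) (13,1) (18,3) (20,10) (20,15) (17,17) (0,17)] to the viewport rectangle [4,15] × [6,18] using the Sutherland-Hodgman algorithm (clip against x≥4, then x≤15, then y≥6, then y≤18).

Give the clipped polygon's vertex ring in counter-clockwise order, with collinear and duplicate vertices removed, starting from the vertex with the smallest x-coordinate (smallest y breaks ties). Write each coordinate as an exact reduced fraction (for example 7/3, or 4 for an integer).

Clipped polygon: [(4,6) (15,6) (15,17) (4,17)]

1. After x ≥ 4: [(4,1) (13,1) (18,3) (20,10) (20,15) (17,17) (4,17)]
2. After x ≤ 15: [(4,1) (13,1) (15,9/5) (15,17) (4,17)]
3. After y ≥ 6: [(4,6) (15,6) (15,17) (4,17)]
4. After y ≤ 18: [(4,6) (15,6) (15,17) (4,17)]
5. Canonical ring: [(4,6) (15,6) (15,17) (4,17)]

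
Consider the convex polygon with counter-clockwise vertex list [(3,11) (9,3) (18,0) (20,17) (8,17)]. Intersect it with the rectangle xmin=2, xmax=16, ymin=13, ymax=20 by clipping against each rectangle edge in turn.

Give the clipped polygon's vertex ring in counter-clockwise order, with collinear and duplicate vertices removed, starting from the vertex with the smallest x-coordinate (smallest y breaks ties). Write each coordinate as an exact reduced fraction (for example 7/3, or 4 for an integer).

1. After x ≥ 2: [(3,11) (9,3) (18,0) (20,17) (8,17)]
2. After x ≤ 16: [(3,11) (9,3) (16,2/3) (16,17) (8,17)]
3. After y ≥ 13: [(14/3,13) (16,13) (16,17) (8,17)]
4. After y ≤ 20: [(14/3,13) (16,13) (16,17) (8,17)]
5. Canonical ring: [(14/3,13) (16,13) (16,17) (8,17)]

Clipped polygon: [(14/3,13) (16,13) (16,17) (8,17)]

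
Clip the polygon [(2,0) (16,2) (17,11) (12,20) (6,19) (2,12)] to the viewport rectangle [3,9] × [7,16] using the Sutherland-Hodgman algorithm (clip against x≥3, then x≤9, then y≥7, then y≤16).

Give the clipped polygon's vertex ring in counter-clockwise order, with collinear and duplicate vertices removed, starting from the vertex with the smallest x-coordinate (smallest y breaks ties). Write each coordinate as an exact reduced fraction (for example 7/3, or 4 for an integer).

Clipped polygon: [(3,7) (9,7) (9,16) (30/7,16) (3,55/4)]

1. After x ≥ 3: [(3,1/7) (16,2) (17,11) (12,20) (6,19) (3,55/4)]
2. After x ≤ 9: [(3,1/7) (9,1) (9,39/2) (6,19) (3,55/4)]
3. After y ≥ 7: [(3,7) (9,7) (9,39/2) (6,19) (3,55/4)]
4. After y ≤ 16: [(3,7) (9,7) (9,16) (30/7,16) (3,55/4)]
5. Canonical ring: [(3,7) (9,7) (9,16) (30/7,16) (3,55/4)]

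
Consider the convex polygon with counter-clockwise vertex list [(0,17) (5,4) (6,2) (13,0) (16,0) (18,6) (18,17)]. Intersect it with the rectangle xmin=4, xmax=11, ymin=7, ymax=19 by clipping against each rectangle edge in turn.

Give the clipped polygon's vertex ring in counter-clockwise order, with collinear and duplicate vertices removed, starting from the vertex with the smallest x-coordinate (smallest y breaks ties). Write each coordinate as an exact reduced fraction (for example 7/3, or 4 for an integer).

1. After x ≥ 4: [(4,17) (4,33/5) (5,4) (6,2) (13,0) (16,0) (18,6) (18,17)]
2. After x ≤ 11: [(11,17) (4,17) (4,33/5) (5,4) (6,2) (11,4/7)]
3. After y ≥ 7: [(11,7) (11,17) (4,17) (4,7)]
4. After y ≤ 19: [(11,7) (11,17) (4,17) (4,7)]
5. Canonical ring: [(4,7) (11,7) (11,17) (4,17)]

Clipped polygon: [(4,7) (11,7) (11,17) (4,17)]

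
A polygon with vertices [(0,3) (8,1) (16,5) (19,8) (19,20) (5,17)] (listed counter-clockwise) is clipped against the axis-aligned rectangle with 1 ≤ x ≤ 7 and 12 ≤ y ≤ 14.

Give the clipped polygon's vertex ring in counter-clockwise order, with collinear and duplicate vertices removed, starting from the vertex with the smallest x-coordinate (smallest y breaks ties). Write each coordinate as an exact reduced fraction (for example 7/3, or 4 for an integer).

Clipped polygon: [(45/14,12) (7,12) (7,14) (55/14,14)]

1. After x ≥ 1: [(1,29/5) (1,11/4) (8,1) (16,5) (19,8) (19,20) (5,17)]
2. After x ≤ 7: [(1,29/5) (1,11/4) (7,5/4) (7,122/7) (5,17)]
3. After y ≥ 12: [(45/14,12) (7,12) (7,122/7) (5,17)]
4. After y ≤ 14: [(55/14,14) (45/14,12) (7,12) (7,14)]
5. Canonical ring: [(45/14,12) (7,12) (7,14) (55/14,14)]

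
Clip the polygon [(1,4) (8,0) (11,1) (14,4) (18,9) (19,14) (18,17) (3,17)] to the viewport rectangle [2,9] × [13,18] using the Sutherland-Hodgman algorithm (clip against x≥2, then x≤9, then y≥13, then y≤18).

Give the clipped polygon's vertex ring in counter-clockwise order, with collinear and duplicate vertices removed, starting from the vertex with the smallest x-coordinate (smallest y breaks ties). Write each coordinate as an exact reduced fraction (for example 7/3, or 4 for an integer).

1. After x ≥ 2: [(2,21/2) (2,24/7) (8,0) (11,1) (14,4) (18,9) (19,14) (18,17) (3,17)]
2. After x ≤ 9: [(2,21/2) (2,24/7) (8,0) (9,1/3) (9,17) (3,17)]
3. After y ≥ 13: [(31/13,13) (9,13) (9,17) (3,17)]
4. After y ≤ 18: [(31/13,13) (9,13) (9,17) (3,17)]
5. Canonical ring: [(31/13,13) (9,13) (9,17) (3,17)]

Clipped polygon: [(31/13,13) (9,13) (9,17) (3,17)]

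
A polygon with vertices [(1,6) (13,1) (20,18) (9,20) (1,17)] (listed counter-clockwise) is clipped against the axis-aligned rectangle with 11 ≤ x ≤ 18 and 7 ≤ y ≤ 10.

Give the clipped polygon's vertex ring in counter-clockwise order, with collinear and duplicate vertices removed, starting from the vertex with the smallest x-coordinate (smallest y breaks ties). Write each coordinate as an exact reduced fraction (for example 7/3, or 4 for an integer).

1. After x ≥ 11: [(11,11/6) (13,1) (20,18) (11,216/11)]
2. After x ≤ 18: [(11,11/6) (13,1) (18,92/7) (18,202/11) (11,216/11)]
3. After y ≥ 7: [(11,7) (263/17,7) (18,92/7) (18,202/11) (11,216/11)]
4. After y ≤ 10: [(11,10) (11,7) (263/17,7) (284/17,10)]
5. Canonical ring: [(11,7) (263/17,7) (284/17,10) (11,10)]

Clipped polygon: [(11,7) (263/17,7) (284/17,10) (11,10)]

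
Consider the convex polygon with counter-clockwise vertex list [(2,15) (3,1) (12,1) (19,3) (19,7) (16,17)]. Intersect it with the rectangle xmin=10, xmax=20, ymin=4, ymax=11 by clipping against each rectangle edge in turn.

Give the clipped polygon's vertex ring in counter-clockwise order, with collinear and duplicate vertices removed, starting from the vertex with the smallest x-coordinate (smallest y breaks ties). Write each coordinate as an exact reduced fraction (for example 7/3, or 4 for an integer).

Clipped polygon: [(10,4) (19,4) (19,7) (89/5,11) (10,11)]

1. After x ≥ 10: [(10,113/7) (10,1) (12,1) (19,3) (19,7) (16,17)]
2. After x ≤ 20: [(10,113/7) (10,1) (12,1) (19,3) (19,7) (16,17)]
3. After y ≥ 4: [(10,113/7) (10,4) (19,4) (19,7) (16,17)]
4. After y ≤ 11: [(10,11) (10,4) (19,4) (19,7) (89/5,11)]
5. Canonical ring: [(10,4) (19,4) (19,7) (89/5,11) (10,11)]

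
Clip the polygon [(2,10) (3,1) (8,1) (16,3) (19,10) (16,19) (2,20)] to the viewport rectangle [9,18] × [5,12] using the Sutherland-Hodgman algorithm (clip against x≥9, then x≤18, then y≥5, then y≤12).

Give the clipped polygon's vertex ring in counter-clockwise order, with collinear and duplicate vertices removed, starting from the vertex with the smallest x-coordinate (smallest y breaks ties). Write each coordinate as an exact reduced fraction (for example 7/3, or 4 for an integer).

1. After x ≥ 9: [(9,5/4) (16,3) (19,10) (16,19) (9,39/2)]
2. After x ≤ 18: [(9,5/4) (16,3) (18,23/3) (18,13) (16,19) (9,39/2)]
3. After y ≥ 5: [(9,5) (118/7,5) (18,23/3) (18,13) (16,19) (9,39/2)]
4. After y ≤ 12: [(9,12) (9,5) (118/7,5) (18,23/3) (18,12)]
5. Canonical ring: [(9,5) (118/7,5) (18,23/3) (18,12) (9,12)]

Clipped polygon: [(9,5) (118/7,5) (18,23/3) (18,12) (9,12)]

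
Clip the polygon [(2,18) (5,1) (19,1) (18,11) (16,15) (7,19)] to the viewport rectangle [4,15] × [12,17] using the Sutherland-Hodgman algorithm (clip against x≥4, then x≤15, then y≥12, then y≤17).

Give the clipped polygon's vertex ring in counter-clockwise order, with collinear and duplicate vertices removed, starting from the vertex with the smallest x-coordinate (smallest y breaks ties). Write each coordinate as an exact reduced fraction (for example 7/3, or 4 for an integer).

1. After x ≥ 4: [(4,92/5) (4,20/3) (5,1) (19,1) (18,11) (16,15) (7,19)]
2. After x ≤ 15: [(4,92/5) (4,20/3) (5,1) (15,1) (15,139/9) (7,19)]
3. After y ≥ 12: [(4,92/5) (4,12) (15,12) (15,139/9) (7,19)]
4. After y ≤ 17: [(4,17) (4,12) (15,12) (15,139/9) (23/2,17)]
5. Canonical ring: [(4,12) (15,12) (15,139/9) (23/2,17) (4,17)]

Clipped polygon: [(4,12) (15,12) (15,139/9) (23/2,17) (4,17)]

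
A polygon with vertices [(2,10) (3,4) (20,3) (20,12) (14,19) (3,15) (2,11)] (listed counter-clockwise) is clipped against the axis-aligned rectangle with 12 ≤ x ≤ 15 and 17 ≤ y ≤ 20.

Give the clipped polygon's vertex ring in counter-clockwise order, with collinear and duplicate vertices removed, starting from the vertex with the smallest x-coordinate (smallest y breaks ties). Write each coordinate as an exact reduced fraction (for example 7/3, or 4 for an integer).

Clipped polygon: [(12,17) (15,17) (15,107/6) (14,19) (12,201/11)]

1. After x ≥ 12: [(12,59/17) (20,3) (20,12) (14,19) (12,201/11)]
2. After x ≤ 15: [(12,59/17) (15,56/17) (15,107/6) (14,19) (12,201/11)]
3. After y ≥ 17: [(12,17) (15,17) (15,107/6) (14,19) (12,201/11)]
4. After y ≤ 20: [(12,17) (15,17) (15,107/6) (14,19) (12,201/11)]
5. Canonical ring: [(12,17) (15,17) (15,107/6) (14,19) (12,201/11)]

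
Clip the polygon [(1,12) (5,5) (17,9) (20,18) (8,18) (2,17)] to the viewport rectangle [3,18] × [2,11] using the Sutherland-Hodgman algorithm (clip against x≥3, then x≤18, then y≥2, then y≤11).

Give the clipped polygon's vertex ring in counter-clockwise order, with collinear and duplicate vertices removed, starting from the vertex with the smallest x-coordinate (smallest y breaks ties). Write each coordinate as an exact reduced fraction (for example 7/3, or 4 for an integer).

Clipped polygon: [(3,17/2) (5,5) (17,9) (53/3,11) (3,11)]

1. After x ≥ 3: [(3,17/2) (5,5) (17,9) (20,18) (8,18) (3,103/6)]
2. After x ≤ 18: [(3,17/2) (5,5) (17,9) (18,12) (18,18) (8,18) (3,103/6)]
3. After y ≥ 2: [(3,17/2) (5,5) (17,9) (18,12) (18,18) (8,18) (3,103/6)]
4. After y ≤ 11: [(3,11) (3,17/2) (5,5) (17,9) (53/3,11)]
5. Canonical ring: [(3,17/2) (5,5) (17,9) (53/3,11) (3,11)]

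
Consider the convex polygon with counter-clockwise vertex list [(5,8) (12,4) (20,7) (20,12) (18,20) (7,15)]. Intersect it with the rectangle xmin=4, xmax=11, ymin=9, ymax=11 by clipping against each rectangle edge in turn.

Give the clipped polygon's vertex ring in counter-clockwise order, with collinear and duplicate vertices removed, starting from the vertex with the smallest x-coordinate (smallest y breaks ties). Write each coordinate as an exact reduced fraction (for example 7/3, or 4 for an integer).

Clipped polygon: [(37/7,9) (11,9) (11,11) (41/7,11)]

1. After x ≥ 4: [(5,8) (12,4) (20,7) (20,12) (18,20) (7,15)]
2. After x ≤ 11: [(5,8) (11,32/7) (11,185/11) (7,15)]
3. After y ≥ 9: [(37/7,9) (11,9) (11,185/11) (7,15)]
4. After y ≤ 11: [(41/7,11) (37/7,9) (11,9) (11,11)]
5. Canonical ring: [(37/7,9) (11,9) (11,11) (41/7,11)]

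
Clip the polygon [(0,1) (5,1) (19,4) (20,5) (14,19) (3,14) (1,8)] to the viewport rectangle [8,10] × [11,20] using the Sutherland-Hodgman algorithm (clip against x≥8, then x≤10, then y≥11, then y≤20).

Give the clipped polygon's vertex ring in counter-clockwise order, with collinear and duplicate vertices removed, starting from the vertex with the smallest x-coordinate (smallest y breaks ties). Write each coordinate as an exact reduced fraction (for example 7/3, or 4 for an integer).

1. After x ≥ 8: [(8,23/14) (19,4) (20,5) (14,19) (8,179/11)]
2. After x ≤ 10: [(8,23/14) (10,29/14) (10,189/11) (8,179/11)]
3. After y ≥ 11: [(8,11) (10,11) (10,189/11) (8,179/11)]
4. After y ≤ 20: [(8,11) (10,11) (10,189/11) (8,179/11)]
5. Canonical ring: [(8,11) (10,11) (10,189/11) (8,179/11)]

Clipped polygon: [(8,11) (10,11) (10,189/11) (8,179/11)]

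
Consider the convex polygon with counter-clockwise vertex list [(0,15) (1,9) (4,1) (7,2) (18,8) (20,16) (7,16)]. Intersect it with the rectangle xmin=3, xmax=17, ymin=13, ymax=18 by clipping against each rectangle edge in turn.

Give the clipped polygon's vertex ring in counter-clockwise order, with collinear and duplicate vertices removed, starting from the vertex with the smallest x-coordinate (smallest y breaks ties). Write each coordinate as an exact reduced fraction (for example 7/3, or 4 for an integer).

Clipped polygon: [(3,13) (17,13) (17,16) (7,16) (3,108/7)]

1. After x ≥ 3: [(3,108/7) (3,11/3) (4,1) (7,2) (18,8) (20,16) (7,16)]
2. After x ≤ 17: [(3,108/7) (3,11/3) (4,1) (7,2) (17,82/11) (17,16) (7,16)]
3. After y ≥ 13: [(3,108/7) (3,13) (17,13) (17,16) (7,16)]
4. After y ≤ 18: [(3,108/7) (3,13) (17,13) (17,16) (7,16)]
5. Canonical ring: [(3,13) (17,13) (17,16) (7,16) (3,108/7)]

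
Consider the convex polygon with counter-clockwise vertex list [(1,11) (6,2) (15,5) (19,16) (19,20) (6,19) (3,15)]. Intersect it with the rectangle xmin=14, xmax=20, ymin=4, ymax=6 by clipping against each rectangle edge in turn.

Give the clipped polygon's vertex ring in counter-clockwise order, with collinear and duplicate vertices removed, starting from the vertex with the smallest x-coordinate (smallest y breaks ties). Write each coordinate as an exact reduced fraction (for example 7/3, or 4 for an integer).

1. After x ≥ 14: [(14,14/3) (15,5) (19,16) (19,20) (14,255/13)]
2. After x ≤ 20: [(14,14/3) (15,5) (19,16) (19,20) (14,255/13)]
3. After y ≥ 4: [(14,14/3) (15,5) (19,16) (19,20) (14,255/13)]
4. After y ≤ 6: [(14,6) (14,14/3) (15,5) (169/11,6)]
5. Canonical ring: [(14,14/3) (15,5) (169/11,6) (14,6)]

Clipped polygon: [(14,14/3) (15,5) (169/11,6) (14,6)]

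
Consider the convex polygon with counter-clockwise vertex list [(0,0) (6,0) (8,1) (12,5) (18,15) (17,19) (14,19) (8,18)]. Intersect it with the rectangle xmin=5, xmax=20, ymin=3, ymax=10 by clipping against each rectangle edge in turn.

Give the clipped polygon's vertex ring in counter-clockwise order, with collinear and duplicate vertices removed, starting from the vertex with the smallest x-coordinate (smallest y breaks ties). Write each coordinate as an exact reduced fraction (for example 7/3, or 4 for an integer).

Clipped polygon: [(5,3) (10,3) (12,5) (15,10) (5,10)]

1. After x ≥ 5: [(5,45/4) (5,0) (6,0) (8,1) (12,5) (18,15) (17,19) (14,19) (8,18)]
2. After x ≤ 20: [(5,45/4) (5,0) (6,0) (8,1) (12,5) (18,15) (17,19) (14,19) (8,18)]
3. After y ≥ 3: [(5,45/4) (5,3) (10,3) (12,5) (18,15) (17,19) (14,19) (8,18)]
4. After y ≤ 10: [(5,10) (5,3) (10,3) (12,5) (15,10)]
5. Canonical ring: [(5,3) (10,3) (12,5) (15,10) (5,10)]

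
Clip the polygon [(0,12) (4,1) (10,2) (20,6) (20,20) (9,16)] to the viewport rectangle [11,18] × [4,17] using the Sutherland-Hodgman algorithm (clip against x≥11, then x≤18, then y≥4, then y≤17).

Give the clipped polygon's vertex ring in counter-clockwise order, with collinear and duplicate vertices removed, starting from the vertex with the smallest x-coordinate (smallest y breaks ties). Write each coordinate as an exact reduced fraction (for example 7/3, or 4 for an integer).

Clipped polygon: [(11,4) (15,4) (18,26/5) (18,17) (47/4,17) (11,184/11)]

1. After x ≥ 11: [(11,12/5) (20,6) (20,20) (11,184/11)]
2. After x ≤ 18: [(11,12/5) (18,26/5) (18,212/11) (11,184/11)]
3. After y ≥ 4: [(11,4) (15,4) (18,26/5) (18,212/11) (11,184/11)]
4. After y ≤ 17: [(11,4) (15,4) (18,26/5) (18,17) (47/4,17) (11,184/11)]
5. Canonical ring: [(11,4) (15,4) (18,26/5) (18,17) (47/4,17) (11,184/11)]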